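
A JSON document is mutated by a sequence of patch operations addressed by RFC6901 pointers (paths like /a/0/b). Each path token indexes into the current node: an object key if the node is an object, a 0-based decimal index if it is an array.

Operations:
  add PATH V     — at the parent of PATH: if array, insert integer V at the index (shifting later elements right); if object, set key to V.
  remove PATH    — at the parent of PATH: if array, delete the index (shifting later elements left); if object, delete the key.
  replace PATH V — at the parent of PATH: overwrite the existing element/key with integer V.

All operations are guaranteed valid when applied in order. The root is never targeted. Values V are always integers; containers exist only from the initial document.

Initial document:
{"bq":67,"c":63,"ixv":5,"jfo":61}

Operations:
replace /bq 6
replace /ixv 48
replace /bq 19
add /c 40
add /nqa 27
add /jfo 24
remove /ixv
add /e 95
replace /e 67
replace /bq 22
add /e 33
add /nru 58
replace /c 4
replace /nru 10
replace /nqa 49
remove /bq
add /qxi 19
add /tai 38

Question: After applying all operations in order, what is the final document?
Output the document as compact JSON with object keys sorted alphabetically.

Answer: {"c":4,"e":33,"jfo":24,"nqa":49,"nru":10,"qxi":19,"tai":38}

Derivation:
After op 1 (replace /bq 6): {"bq":6,"c":63,"ixv":5,"jfo":61}
After op 2 (replace /ixv 48): {"bq":6,"c":63,"ixv":48,"jfo":61}
After op 3 (replace /bq 19): {"bq":19,"c":63,"ixv":48,"jfo":61}
After op 4 (add /c 40): {"bq":19,"c":40,"ixv":48,"jfo":61}
After op 5 (add /nqa 27): {"bq":19,"c":40,"ixv":48,"jfo":61,"nqa":27}
After op 6 (add /jfo 24): {"bq":19,"c":40,"ixv":48,"jfo":24,"nqa":27}
After op 7 (remove /ixv): {"bq":19,"c":40,"jfo":24,"nqa":27}
After op 8 (add /e 95): {"bq":19,"c":40,"e":95,"jfo":24,"nqa":27}
After op 9 (replace /e 67): {"bq":19,"c":40,"e":67,"jfo":24,"nqa":27}
After op 10 (replace /bq 22): {"bq":22,"c":40,"e":67,"jfo":24,"nqa":27}
After op 11 (add /e 33): {"bq":22,"c":40,"e":33,"jfo":24,"nqa":27}
After op 12 (add /nru 58): {"bq":22,"c":40,"e":33,"jfo":24,"nqa":27,"nru":58}
After op 13 (replace /c 4): {"bq":22,"c":4,"e":33,"jfo":24,"nqa":27,"nru":58}
After op 14 (replace /nru 10): {"bq":22,"c":4,"e":33,"jfo":24,"nqa":27,"nru":10}
After op 15 (replace /nqa 49): {"bq":22,"c":4,"e":33,"jfo":24,"nqa":49,"nru":10}
After op 16 (remove /bq): {"c":4,"e":33,"jfo":24,"nqa":49,"nru":10}
After op 17 (add /qxi 19): {"c":4,"e":33,"jfo":24,"nqa":49,"nru":10,"qxi":19}
After op 18 (add /tai 38): {"c":4,"e":33,"jfo":24,"nqa":49,"nru":10,"qxi":19,"tai":38}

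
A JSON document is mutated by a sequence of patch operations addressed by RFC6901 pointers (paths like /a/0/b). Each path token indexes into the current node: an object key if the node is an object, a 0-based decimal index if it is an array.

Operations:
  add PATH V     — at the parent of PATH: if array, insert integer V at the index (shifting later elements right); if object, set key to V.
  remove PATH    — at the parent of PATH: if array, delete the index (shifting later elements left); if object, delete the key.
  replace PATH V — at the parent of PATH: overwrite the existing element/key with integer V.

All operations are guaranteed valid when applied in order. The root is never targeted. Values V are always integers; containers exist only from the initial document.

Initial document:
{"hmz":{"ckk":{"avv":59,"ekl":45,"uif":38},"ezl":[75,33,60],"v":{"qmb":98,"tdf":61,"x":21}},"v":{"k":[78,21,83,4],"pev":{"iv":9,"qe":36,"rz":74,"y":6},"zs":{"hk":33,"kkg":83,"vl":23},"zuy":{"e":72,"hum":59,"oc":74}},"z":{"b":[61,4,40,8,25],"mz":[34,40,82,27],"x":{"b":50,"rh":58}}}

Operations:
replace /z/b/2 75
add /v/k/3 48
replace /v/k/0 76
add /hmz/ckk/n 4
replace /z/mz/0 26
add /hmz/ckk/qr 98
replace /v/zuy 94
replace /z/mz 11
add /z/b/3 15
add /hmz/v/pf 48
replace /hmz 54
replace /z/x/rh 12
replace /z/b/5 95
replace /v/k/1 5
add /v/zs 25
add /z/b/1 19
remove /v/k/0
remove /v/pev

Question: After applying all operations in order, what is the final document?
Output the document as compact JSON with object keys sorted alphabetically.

After op 1 (replace /z/b/2 75): {"hmz":{"ckk":{"avv":59,"ekl":45,"uif":38},"ezl":[75,33,60],"v":{"qmb":98,"tdf":61,"x":21}},"v":{"k":[78,21,83,4],"pev":{"iv":9,"qe":36,"rz":74,"y":6},"zs":{"hk":33,"kkg":83,"vl":23},"zuy":{"e":72,"hum":59,"oc":74}},"z":{"b":[61,4,75,8,25],"mz":[34,40,82,27],"x":{"b":50,"rh":58}}}
After op 2 (add /v/k/3 48): {"hmz":{"ckk":{"avv":59,"ekl":45,"uif":38},"ezl":[75,33,60],"v":{"qmb":98,"tdf":61,"x":21}},"v":{"k":[78,21,83,48,4],"pev":{"iv":9,"qe":36,"rz":74,"y":6},"zs":{"hk":33,"kkg":83,"vl":23},"zuy":{"e":72,"hum":59,"oc":74}},"z":{"b":[61,4,75,8,25],"mz":[34,40,82,27],"x":{"b":50,"rh":58}}}
After op 3 (replace /v/k/0 76): {"hmz":{"ckk":{"avv":59,"ekl":45,"uif":38},"ezl":[75,33,60],"v":{"qmb":98,"tdf":61,"x":21}},"v":{"k":[76,21,83,48,4],"pev":{"iv":9,"qe":36,"rz":74,"y":6},"zs":{"hk":33,"kkg":83,"vl":23},"zuy":{"e":72,"hum":59,"oc":74}},"z":{"b":[61,4,75,8,25],"mz":[34,40,82,27],"x":{"b":50,"rh":58}}}
After op 4 (add /hmz/ckk/n 4): {"hmz":{"ckk":{"avv":59,"ekl":45,"n":4,"uif":38},"ezl":[75,33,60],"v":{"qmb":98,"tdf":61,"x":21}},"v":{"k":[76,21,83,48,4],"pev":{"iv":9,"qe":36,"rz":74,"y":6},"zs":{"hk":33,"kkg":83,"vl":23},"zuy":{"e":72,"hum":59,"oc":74}},"z":{"b":[61,4,75,8,25],"mz":[34,40,82,27],"x":{"b":50,"rh":58}}}
After op 5 (replace /z/mz/0 26): {"hmz":{"ckk":{"avv":59,"ekl":45,"n":4,"uif":38},"ezl":[75,33,60],"v":{"qmb":98,"tdf":61,"x":21}},"v":{"k":[76,21,83,48,4],"pev":{"iv":9,"qe":36,"rz":74,"y":6},"zs":{"hk":33,"kkg":83,"vl":23},"zuy":{"e":72,"hum":59,"oc":74}},"z":{"b":[61,4,75,8,25],"mz":[26,40,82,27],"x":{"b":50,"rh":58}}}
After op 6 (add /hmz/ckk/qr 98): {"hmz":{"ckk":{"avv":59,"ekl":45,"n":4,"qr":98,"uif":38},"ezl":[75,33,60],"v":{"qmb":98,"tdf":61,"x":21}},"v":{"k":[76,21,83,48,4],"pev":{"iv":9,"qe":36,"rz":74,"y":6},"zs":{"hk":33,"kkg":83,"vl":23},"zuy":{"e":72,"hum":59,"oc":74}},"z":{"b":[61,4,75,8,25],"mz":[26,40,82,27],"x":{"b":50,"rh":58}}}
After op 7 (replace /v/zuy 94): {"hmz":{"ckk":{"avv":59,"ekl":45,"n":4,"qr":98,"uif":38},"ezl":[75,33,60],"v":{"qmb":98,"tdf":61,"x":21}},"v":{"k":[76,21,83,48,4],"pev":{"iv":9,"qe":36,"rz":74,"y":6},"zs":{"hk":33,"kkg":83,"vl":23},"zuy":94},"z":{"b":[61,4,75,8,25],"mz":[26,40,82,27],"x":{"b":50,"rh":58}}}
After op 8 (replace /z/mz 11): {"hmz":{"ckk":{"avv":59,"ekl":45,"n":4,"qr":98,"uif":38},"ezl":[75,33,60],"v":{"qmb":98,"tdf":61,"x":21}},"v":{"k":[76,21,83,48,4],"pev":{"iv":9,"qe":36,"rz":74,"y":6},"zs":{"hk":33,"kkg":83,"vl":23},"zuy":94},"z":{"b":[61,4,75,8,25],"mz":11,"x":{"b":50,"rh":58}}}
After op 9 (add /z/b/3 15): {"hmz":{"ckk":{"avv":59,"ekl":45,"n":4,"qr":98,"uif":38},"ezl":[75,33,60],"v":{"qmb":98,"tdf":61,"x":21}},"v":{"k":[76,21,83,48,4],"pev":{"iv":9,"qe":36,"rz":74,"y":6},"zs":{"hk":33,"kkg":83,"vl":23},"zuy":94},"z":{"b":[61,4,75,15,8,25],"mz":11,"x":{"b":50,"rh":58}}}
After op 10 (add /hmz/v/pf 48): {"hmz":{"ckk":{"avv":59,"ekl":45,"n":4,"qr":98,"uif":38},"ezl":[75,33,60],"v":{"pf":48,"qmb":98,"tdf":61,"x":21}},"v":{"k":[76,21,83,48,4],"pev":{"iv":9,"qe":36,"rz":74,"y":6},"zs":{"hk":33,"kkg":83,"vl":23},"zuy":94},"z":{"b":[61,4,75,15,8,25],"mz":11,"x":{"b":50,"rh":58}}}
After op 11 (replace /hmz 54): {"hmz":54,"v":{"k":[76,21,83,48,4],"pev":{"iv":9,"qe":36,"rz":74,"y":6},"zs":{"hk":33,"kkg":83,"vl":23},"zuy":94},"z":{"b":[61,4,75,15,8,25],"mz":11,"x":{"b":50,"rh":58}}}
After op 12 (replace /z/x/rh 12): {"hmz":54,"v":{"k":[76,21,83,48,4],"pev":{"iv":9,"qe":36,"rz":74,"y":6},"zs":{"hk":33,"kkg":83,"vl":23},"zuy":94},"z":{"b":[61,4,75,15,8,25],"mz":11,"x":{"b":50,"rh":12}}}
After op 13 (replace /z/b/5 95): {"hmz":54,"v":{"k":[76,21,83,48,4],"pev":{"iv":9,"qe":36,"rz":74,"y":6},"zs":{"hk":33,"kkg":83,"vl":23},"zuy":94},"z":{"b":[61,4,75,15,8,95],"mz":11,"x":{"b":50,"rh":12}}}
After op 14 (replace /v/k/1 5): {"hmz":54,"v":{"k":[76,5,83,48,4],"pev":{"iv":9,"qe":36,"rz":74,"y":6},"zs":{"hk":33,"kkg":83,"vl":23},"zuy":94},"z":{"b":[61,4,75,15,8,95],"mz":11,"x":{"b":50,"rh":12}}}
After op 15 (add /v/zs 25): {"hmz":54,"v":{"k":[76,5,83,48,4],"pev":{"iv":9,"qe":36,"rz":74,"y":6},"zs":25,"zuy":94},"z":{"b":[61,4,75,15,8,95],"mz":11,"x":{"b":50,"rh":12}}}
After op 16 (add /z/b/1 19): {"hmz":54,"v":{"k":[76,5,83,48,4],"pev":{"iv":9,"qe":36,"rz":74,"y":6},"zs":25,"zuy":94},"z":{"b":[61,19,4,75,15,8,95],"mz":11,"x":{"b":50,"rh":12}}}
After op 17 (remove /v/k/0): {"hmz":54,"v":{"k":[5,83,48,4],"pev":{"iv":9,"qe":36,"rz":74,"y":6},"zs":25,"zuy":94},"z":{"b":[61,19,4,75,15,8,95],"mz":11,"x":{"b":50,"rh":12}}}
After op 18 (remove /v/pev): {"hmz":54,"v":{"k":[5,83,48,4],"zs":25,"zuy":94},"z":{"b":[61,19,4,75,15,8,95],"mz":11,"x":{"b":50,"rh":12}}}

Answer: {"hmz":54,"v":{"k":[5,83,48,4],"zs":25,"zuy":94},"z":{"b":[61,19,4,75,15,8,95],"mz":11,"x":{"b":50,"rh":12}}}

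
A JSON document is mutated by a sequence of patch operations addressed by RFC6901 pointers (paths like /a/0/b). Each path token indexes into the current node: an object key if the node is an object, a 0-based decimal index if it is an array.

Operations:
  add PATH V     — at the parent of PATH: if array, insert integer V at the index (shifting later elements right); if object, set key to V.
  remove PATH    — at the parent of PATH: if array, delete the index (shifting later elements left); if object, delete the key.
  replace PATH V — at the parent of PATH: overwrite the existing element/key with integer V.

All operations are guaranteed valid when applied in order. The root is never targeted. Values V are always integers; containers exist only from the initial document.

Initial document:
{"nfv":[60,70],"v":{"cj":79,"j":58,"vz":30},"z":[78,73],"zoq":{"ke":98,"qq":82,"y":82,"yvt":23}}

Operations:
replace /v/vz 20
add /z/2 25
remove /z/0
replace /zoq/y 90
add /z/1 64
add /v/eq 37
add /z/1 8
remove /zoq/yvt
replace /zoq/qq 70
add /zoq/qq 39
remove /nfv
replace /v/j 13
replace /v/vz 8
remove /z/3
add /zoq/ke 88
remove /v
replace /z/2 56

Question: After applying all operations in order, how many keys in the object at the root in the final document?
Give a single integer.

Answer: 2

Derivation:
After op 1 (replace /v/vz 20): {"nfv":[60,70],"v":{"cj":79,"j":58,"vz":20},"z":[78,73],"zoq":{"ke":98,"qq":82,"y":82,"yvt":23}}
After op 2 (add /z/2 25): {"nfv":[60,70],"v":{"cj":79,"j":58,"vz":20},"z":[78,73,25],"zoq":{"ke":98,"qq":82,"y":82,"yvt":23}}
After op 3 (remove /z/0): {"nfv":[60,70],"v":{"cj":79,"j":58,"vz":20},"z":[73,25],"zoq":{"ke":98,"qq":82,"y":82,"yvt":23}}
After op 4 (replace /zoq/y 90): {"nfv":[60,70],"v":{"cj":79,"j":58,"vz":20},"z":[73,25],"zoq":{"ke":98,"qq":82,"y":90,"yvt":23}}
After op 5 (add /z/1 64): {"nfv":[60,70],"v":{"cj":79,"j":58,"vz":20},"z":[73,64,25],"zoq":{"ke":98,"qq":82,"y":90,"yvt":23}}
After op 6 (add /v/eq 37): {"nfv":[60,70],"v":{"cj":79,"eq":37,"j":58,"vz":20},"z":[73,64,25],"zoq":{"ke":98,"qq":82,"y":90,"yvt":23}}
After op 7 (add /z/1 8): {"nfv":[60,70],"v":{"cj":79,"eq":37,"j":58,"vz":20},"z":[73,8,64,25],"zoq":{"ke":98,"qq":82,"y":90,"yvt":23}}
After op 8 (remove /zoq/yvt): {"nfv":[60,70],"v":{"cj":79,"eq":37,"j":58,"vz":20},"z":[73,8,64,25],"zoq":{"ke":98,"qq":82,"y":90}}
After op 9 (replace /zoq/qq 70): {"nfv":[60,70],"v":{"cj":79,"eq":37,"j":58,"vz":20},"z":[73,8,64,25],"zoq":{"ke":98,"qq":70,"y":90}}
After op 10 (add /zoq/qq 39): {"nfv":[60,70],"v":{"cj":79,"eq":37,"j":58,"vz":20},"z":[73,8,64,25],"zoq":{"ke":98,"qq":39,"y":90}}
After op 11 (remove /nfv): {"v":{"cj":79,"eq":37,"j":58,"vz":20},"z":[73,8,64,25],"zoq":{"ke":98,"qq":39,"y":90}}
After op 12 (replace /v/j 13): {"v":{"cj":79,"eq":37,"j":13,"vz":20},"z":[73,8,64,25],"zoq":{"ke":98,"qq":39,"y":90}}
After op 13 (replace /v/vz 8): {"v":{"cj":79,"eq":37,"j":13,"vz":8},"z":[73,8,64,25],"zoq":{"ke":98,"qq":39,"y":90}}
After op 14 (remove /z/3): {"v":{"cj":79,"eq":37,"j":13,"vz":8},"z":[73,8,64],"zoq":{"ke":98,"qq":39,"y":90}}
After op 15 (add /zoq/ke 88): {"v":{"cj":79,"eq":37,"j":13,"vz":8},"z":[73,8,64],"zoq":{"ke":88,"qq":39,"y":90}}
After op 16 (remove /v): {"z":[73,8,64],"zoq":{"ke":88,"qq":39,"y":90}}
After op 17 (replace /z/2 56): {"z":[73,8,56],"zoq":{"ke":88,"qq":39,"y":90}}
Size at the root: 2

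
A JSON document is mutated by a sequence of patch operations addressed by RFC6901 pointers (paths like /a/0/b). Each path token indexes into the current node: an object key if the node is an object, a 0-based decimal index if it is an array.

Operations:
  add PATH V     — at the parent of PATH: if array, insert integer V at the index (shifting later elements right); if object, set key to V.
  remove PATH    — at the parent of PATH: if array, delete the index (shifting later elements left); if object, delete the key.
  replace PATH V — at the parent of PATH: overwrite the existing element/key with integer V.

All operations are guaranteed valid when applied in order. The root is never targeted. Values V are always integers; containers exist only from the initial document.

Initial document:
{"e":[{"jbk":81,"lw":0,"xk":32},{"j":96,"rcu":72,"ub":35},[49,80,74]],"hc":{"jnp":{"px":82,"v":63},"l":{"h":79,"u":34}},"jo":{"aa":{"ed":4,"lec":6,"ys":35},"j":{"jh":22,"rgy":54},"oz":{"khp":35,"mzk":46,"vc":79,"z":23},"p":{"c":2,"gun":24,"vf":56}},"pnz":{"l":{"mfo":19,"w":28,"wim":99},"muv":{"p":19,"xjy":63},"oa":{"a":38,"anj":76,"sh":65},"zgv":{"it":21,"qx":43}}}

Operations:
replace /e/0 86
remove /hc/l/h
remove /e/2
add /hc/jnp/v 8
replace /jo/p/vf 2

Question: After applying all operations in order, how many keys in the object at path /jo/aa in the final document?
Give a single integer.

After op 1 (replace /e/0 86): {"e":[86,{"j":96,"rcu":72,"ub":35},[49,80,74]],"hc":{"jnp":{"px":82,"v":63},"l":{"h":79,"u":34}},"jo":{"aa":{"ed":4,"lec":6,"ys":35},"j":{"jh":22,"rgy":54},"oz":{"khp":35,"mzk":46,"vc":79,"z":23},"p":{"c":2,"gun":24,"vf":56}},"pnz":{"l":{"mfo":19,"w":28,"wim":99},"muv":{"p":19,"xjy":63},"oa":{"a":38,"anj":76,"sh":65},"zgv":{"it":21,"qx":43}}}
After op 2 (remove /hc/l/h): {"e":[86,{"j":96,"rcu":72,"ub":35},[49,80,74]],"hc":{"jnp":{"px":82,"v":63},"l":{"u":34}},"jo":{"aa":{"ed":4,"lec":6,"ys":35},"j":{"jh":22,"rgy":54},"oz":{"khp":35,"mzk":46,"vc":79,"z":23},"p":{"c":2,"gun":24,"vf":56}},"pnz":{"l":{"mfo":19,"w":28,"wim":99},"muv":{"p":19,"xjy":63},"oa":{"a":38,"anj":76,"sh":65},"zgv":{"it":21,"qx":43}}}
After op 3 (remove /e/2): {"e":[86,{"j":96,"rcu":72,"ub":35}],"hc":{"jnp":{"px":82,"v":63},"l":{"u":34}},"jo":{"aa":{"ed":4,"lec":6,"ys":35},"j":{"jh":22,"rgy":54},"oz":{"khp":35,"mzk":46,"vc":79,"z":23},"p":{"c":2,"gun":24,"vf":56}},"pnz":{"l":{"mfo":19,"w":28,"wim":99},"muv":{"p":19,"xjy":63},"oa":{"a":38,"anj":76,"sh":65},"zgv":{"it":21,"qx":43}}}
After op 4 (add /hc/jnp/v 8): {"e":[86,{"j":96,"rcu":72,"ub":35}],"hc":{"jnp":{"px":82,"v":8},"l":{"u":34}},"jo":{"aa":{"ed":4,"lec":6,"ys":35},"j":{"jh":22,"rgy":54},"oz":{"khp":35,"mzk":46,"vc":79,"z":23},"p":{"c":2,"gun":24,"vf":56}},"pnz":{"l":{"mfo":19,"w":28,"wim":99},"muv":{"p":19,"xjy":63},"oa":{"a":38,"anj":76,"sh":65},"zgv":{"it":21,"qx":43}}}
After op 5 (replace /jo/p/vf 2): {"e":[86,{"j":96,"rcu":72,"ub":35}],"hc":{"jnp":{"px":82,"v":8},"l":{"u":34}},"jo":{"aa":{"ed":4,"lec":6,"ys":35},"j":{"jh":22,"rgy":54},"oz":{"khp":35,"mzk":46,"vc":79,"z":23},"p":{"c":2,"gun":24,"vf":2}},"pnz":{"l":{"mfo":19,"w":28,"wim":99},"muv":{"p":19,"xjy":63},"oa":{"a":38,"anj":76,"sh":65},"zgv":{"it":21,"qx":43}}}
Size at path /jo/aa: 3

Answer: 3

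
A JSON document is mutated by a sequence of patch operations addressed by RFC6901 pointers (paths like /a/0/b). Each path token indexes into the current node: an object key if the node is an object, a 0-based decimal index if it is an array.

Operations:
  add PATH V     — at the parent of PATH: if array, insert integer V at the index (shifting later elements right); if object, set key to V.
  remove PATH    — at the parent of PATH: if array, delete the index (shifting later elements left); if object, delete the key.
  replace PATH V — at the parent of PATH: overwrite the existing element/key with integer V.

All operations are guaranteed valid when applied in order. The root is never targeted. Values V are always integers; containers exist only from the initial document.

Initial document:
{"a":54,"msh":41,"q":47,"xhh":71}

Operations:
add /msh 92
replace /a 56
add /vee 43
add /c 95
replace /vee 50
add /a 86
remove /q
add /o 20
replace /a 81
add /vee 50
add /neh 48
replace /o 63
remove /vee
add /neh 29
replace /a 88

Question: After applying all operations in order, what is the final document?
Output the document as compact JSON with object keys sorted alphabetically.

Answer: {"a":88,"c":95,"msh":92,"neh":29,"o":63,"xhh":71}

Derivation:
After op 1 (add /msh 92): {"a":54,"msh":92,"q":47,"xhh":71}
After op 2 (replace /a 56): {"a":56,"msh":92,"q":47,"xhh":71}
After op 3 (add /vee 43): {"a":56,"msh":92,"q":47,"vee":43,"xhh":71}
After op 4 (add /c 95): {"a":56,"c":95,"msh":92,"q":47,"vee":43,"xhh":71}
After op 5 (replace /vee 50): {"a":56,"c":95,"msh":92,"q":47,"vee":50,"xhh":71}
After op 6 (add /a 86): {"a":86,"c":95,"msh":92,"q":47,"vee":50,"xhh":71}
After op 7 (remove /q): {"a":86,"c":95,"msh":92,"vee":50,"xhh":71}
After op 8 (add /o 20): {"a":86,"c":95,"msh":92,"o":20,"vee":50,"xhh":71}
After op 9 (replace /a 81): {"a":81,"c":95,"msh":92,"o":20,"vee":50,"xhh":71}
After op 10 (add /vee 50): {"a":81,"c":95,"msh":92,"o":20,"vee":50,"xhh":71}
After op 11 (add /neh 48): {"a":81,"c":95,"msh":92,"neh":48,"o":20,"vee":50,"xhh":71}
After op 12 (replace /o 63): {"a":81,"c":95,"msh":92,"neh":48,"o":63,"vee":50,"xhh":71}
After op 13 (remove /vee): {"a":81,"c":95,"msh":92,"neh":48,"o":63,"xhh":71}
After op 14 (add /neh 29): {"a":81,"c":95,"msh":92,"neh":29,"o":63,"xhh":71}
After op 15 (replace /a 88): {"a":88,"c":95,"msh":92,"neh":29,"o":63,"xhh":71}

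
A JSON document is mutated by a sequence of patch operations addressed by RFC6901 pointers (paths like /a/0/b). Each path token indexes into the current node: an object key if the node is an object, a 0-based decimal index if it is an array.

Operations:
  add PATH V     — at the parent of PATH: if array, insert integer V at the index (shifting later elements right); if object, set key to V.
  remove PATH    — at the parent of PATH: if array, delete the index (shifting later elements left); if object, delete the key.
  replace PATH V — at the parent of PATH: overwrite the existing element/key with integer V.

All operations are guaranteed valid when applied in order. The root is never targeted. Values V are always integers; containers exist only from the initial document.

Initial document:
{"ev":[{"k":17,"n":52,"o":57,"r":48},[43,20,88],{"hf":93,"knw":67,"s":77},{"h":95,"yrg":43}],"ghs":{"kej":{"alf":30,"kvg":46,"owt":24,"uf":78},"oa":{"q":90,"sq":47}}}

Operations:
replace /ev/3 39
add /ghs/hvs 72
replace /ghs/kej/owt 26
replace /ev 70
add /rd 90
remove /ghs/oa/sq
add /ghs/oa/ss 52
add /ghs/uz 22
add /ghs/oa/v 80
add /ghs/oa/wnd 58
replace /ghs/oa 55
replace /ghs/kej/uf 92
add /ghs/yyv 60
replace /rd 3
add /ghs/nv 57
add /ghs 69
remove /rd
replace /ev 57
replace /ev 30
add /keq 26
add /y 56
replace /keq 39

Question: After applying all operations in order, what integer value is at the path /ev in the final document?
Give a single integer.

After op 1 (replace /ev/3 39): {"ev":[{"k":17,"n":52,"o":57,"r":48},[43,20,88],{"hf":93,"knw":67,"s":77},39],"ghs":{"kej":{"alf":30,"kvg":46,"owt":24,"uf":78},"oa":{"q":90,"sq":47}}}
After op 2 (add /ghs/hvs 72): {"ev":[{"k":17,"n":52,"o":57,"r":48},[43,20,88],{"hf":93,"knw":67,"s":77},39],"ghs":{"hvs":72,"kej":{"alf":30,"kvg":46,"owt":24,"uf":78},"oa":{"q":90,"sq":47}}}
After op 3 (replace /ghs/kej/owt 26): {"ev":[{"k":17,"n":52,"o":57,"r":48},[43,20,88],{"hf":93,"knw":67,"s":77},39],"ghs":{"hvs":72,"kej":{"alf":30,"kvg":46,"owt":26,"uf":78},"oa":{"q":90,"sq":47}}}
After op 4 (replace /ev 70): {"ev":70,"ghs":{"hvs":72,"kej":{"alf":30,"kvg":46,"owt":26,"uf":78},"oa":{"q":90,"sq":47}}}
After op 5 (add /rd 90): {"ev":70,"ghs":{"hvs":72,"kej":{"alf":30,"kvg":46,"owt":26,"uf":78},"oa":{"q":90,"sq":47}},"rd":90}
After op 6 (remove /ghs/oa/sq): {"ev":70,"ghs":{"hvs":72,"kej":{"alf":30,"kvg":46,"owt":26,"uf":78},"oa":{"q":90}},"rd":90}
After op 7 (add /ghs/oa/ss 52): {"ev":70,"ghs":{"hvs":72,"kej":{"alf":30,"kvg":46,"owt":26,"uf":78},"oa":{"q":90,"ss":52}},"rd":90}
After op 8 (add /ghs/uz 22): {"ev":70,"ghs":{"hvs":72,"kej":{"alf":30,"kvg":46,"owt":26,"uf":78},"oa":{"q":90,"ss":52},"uz":22},"rd":90}
After op 9 (add /ghs/oa/v 80): {"ev":70,"ghs":{"hvs":72,"kej":{"alf":30,"kvg":46,"owt":26,"uf":78},"oa":{"q":90,"ss":52,"v":80},"uz":22},"rd":90}
After op 10 (add /ghs/oa/wnd 58): {"ev":70,"ghs":{"hvs":72,"kej":{"alf":30,"kvg":46,"owt":26,"uf":78},"oa":{"q":90,"ss":52,"v":80,"wnd":58},"uz":22},"rd":90}
After op 11 (replace /ghs/oa 55): {"ev":70,"ghs":{"hvs":72,"kej":{"alf":30,"kvg":46,"owt":26,"uf":78},"oa":55,"uz":22},"rd":90}
After op 12 (replace /ghs/kej/uf 92): {"ev":70,"ghs":{"hvs":72,"kej":{"alf":30,"kvg":46,"owt":26,"uf":92},"oa":55,"uz":22},"rd":90}
After op 13 (add /ghs/yyv 60): {"ev":70,"ghs":{"hvs":72,"kej":{"alf":30,"kvg":46,"owt":26,"uf":92},"oa":55,"uz":22,"yyv":60},"rd":90}
After op 14 (replace /rd 3): {"ev":70,"ghs":{"hvs":72,"kej":{"alf":30,"kvg":46,"owt":26,"uf":92},"oa":55,"uz":22,"yyv":60},"rd":3}
After op 15 (add /ghs/nv 57): {"ev":70,"ghs":{"hvs":72,"kej":{"alf":30,"kvg":46,"owt":26,"uf":92},"nv":57,"oa":55,"uz":22,"yyv":60},"rd":3}
After op 16 (add /ghs 69): {"ev":70,"ghs":69,"rd":3}
After op 17 (remove /rd): {"ev":70,"ghs":69}
After op 18 (replace /ev 57): {"ev":57,"ghs":69}
After op 19 (replace /ev 30): {"ev":30,"ghs":69}
After op 20 (add /keq 26): {"ev":30,"ghs":69,"keq":26}
After op 21 (add /y 56): {"ev":30,"ghs":69,"keq":26,"y":56}
After op 22 (replace /keq 39): {"ev":30,"ghs":69,"keq":39,"y":56}
Value at /ev: 30

Answer: 30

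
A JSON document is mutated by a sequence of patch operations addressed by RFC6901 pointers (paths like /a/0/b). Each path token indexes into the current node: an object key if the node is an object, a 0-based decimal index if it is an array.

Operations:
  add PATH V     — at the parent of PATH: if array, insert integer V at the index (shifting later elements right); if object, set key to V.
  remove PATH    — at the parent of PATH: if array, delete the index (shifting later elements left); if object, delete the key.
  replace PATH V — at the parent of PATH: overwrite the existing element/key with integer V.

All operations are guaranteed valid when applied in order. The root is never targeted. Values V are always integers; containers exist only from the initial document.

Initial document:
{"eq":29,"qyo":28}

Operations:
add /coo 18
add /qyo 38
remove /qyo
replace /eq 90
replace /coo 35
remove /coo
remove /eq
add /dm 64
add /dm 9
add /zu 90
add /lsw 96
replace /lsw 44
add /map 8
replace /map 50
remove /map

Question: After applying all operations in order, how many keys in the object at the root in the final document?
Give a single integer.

After op 1 (add /coo 18): {"coo":18,"eq":29,"qyo":28}
After op 2 (add /qyo 38): {"coo":18,"eq":29,"qyo":38}
After op 3 (remove /qyo): {"coo":18,"eq":29}
After op 4 (replace /eq 90): {"coo":18,"eq":90}
After op 5 (replace /coo 35): {"coo":35,"eq":90}
After op 6 (remove /coo): {"eq":90}
After op 7 (remove /eq): {}
After op 8 (add /dm 64): {"dm":64}
After op 9 (add /dm 9): {"dm":9}
After op 10 (add /zu 90): {"dm":9,"zu":90}
After op 11 (add /lsw 96): {"dm":9,"lsw":96,"zu":90}
After op 12 (replace /lsw 44): {"dm":9,"lsw":44,"zu":90}
After op 13 (add /map 8): {"dm":9,"lsw":44,"map":8,"zu":90}
After op 14 (replace /map 50): {"dm":9,"lsw":44,"map":50,"zu":90}
After op 15 (remove /map): {"dm":9,"lsw":44,"zu":90}
Size at the root: 3

Answer: 3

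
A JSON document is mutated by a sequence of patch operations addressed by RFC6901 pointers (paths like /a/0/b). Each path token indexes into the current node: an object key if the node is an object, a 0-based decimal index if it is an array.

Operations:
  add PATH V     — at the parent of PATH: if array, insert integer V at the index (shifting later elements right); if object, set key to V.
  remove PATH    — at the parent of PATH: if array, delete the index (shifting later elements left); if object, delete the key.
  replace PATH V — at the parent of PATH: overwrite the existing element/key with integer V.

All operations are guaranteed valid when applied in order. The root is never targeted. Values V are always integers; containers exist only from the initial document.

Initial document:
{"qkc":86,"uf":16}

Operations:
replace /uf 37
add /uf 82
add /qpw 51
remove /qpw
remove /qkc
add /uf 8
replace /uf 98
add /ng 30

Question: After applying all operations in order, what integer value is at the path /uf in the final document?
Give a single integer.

Answer: 98

Derivation:
After op 1 (replace /uf 37): {"qkc":86,"uf":37}
After op 2 (add /uf 82): {"qkc":86,"uf":82}
After op 3 (add /qpw 51): {"qkc":86,"qpw":51,"uf":82}
After op 4 (remove /qpw): {"qkc":86,"uf":82}
After op 5 (remove /qkc): {"uf":82}
After op 6 (add /uf 8): {"uf":8}
After op 7 (replace /uf 98): {"uf":98}
After op 8 (add /ng 30): {"ng":30,"uf":98}
Value at /uf: 98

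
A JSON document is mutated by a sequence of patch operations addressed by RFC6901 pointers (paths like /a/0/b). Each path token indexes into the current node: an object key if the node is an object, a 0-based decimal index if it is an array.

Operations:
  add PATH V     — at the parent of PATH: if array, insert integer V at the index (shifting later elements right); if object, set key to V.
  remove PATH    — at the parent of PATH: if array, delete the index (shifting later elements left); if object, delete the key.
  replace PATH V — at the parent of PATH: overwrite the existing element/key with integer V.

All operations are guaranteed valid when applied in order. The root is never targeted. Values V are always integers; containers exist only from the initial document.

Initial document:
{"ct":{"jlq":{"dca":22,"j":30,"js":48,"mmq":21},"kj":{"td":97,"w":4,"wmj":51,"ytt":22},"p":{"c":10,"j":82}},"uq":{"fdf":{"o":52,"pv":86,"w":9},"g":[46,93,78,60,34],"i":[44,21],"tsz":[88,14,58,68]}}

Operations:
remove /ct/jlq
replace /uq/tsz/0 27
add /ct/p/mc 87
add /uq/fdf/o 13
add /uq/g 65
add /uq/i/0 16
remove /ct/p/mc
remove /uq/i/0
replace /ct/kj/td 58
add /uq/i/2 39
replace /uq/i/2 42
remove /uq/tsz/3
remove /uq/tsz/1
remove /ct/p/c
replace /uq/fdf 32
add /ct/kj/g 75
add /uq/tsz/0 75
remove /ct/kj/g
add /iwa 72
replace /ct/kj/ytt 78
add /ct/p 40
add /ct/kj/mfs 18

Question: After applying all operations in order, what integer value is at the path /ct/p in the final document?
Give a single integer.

After op 1 (remove /ct/jlq): {"ct":{"kj":{"td":97,"w":4,"wmj":51,"ytt":22},"p":{"c":10,"j":82}},"uq":{"fdf":{"o":52,"pv":86,"w":9},"g":[46,93,78,60,34],"i":[44,21],"tsz":[88,14,58,68]}}
After op 2 (replace /uq/tsz/0 27): {"ct":{"kj":{"td":97,"w":4,"wmj":51,"ytt":22},"p":{"c":10,"j":82}},"uq":{"fdf":{"o":52,"pv":86,"w":9},"g":[46,93,78,60,34],"i":[44,21],"tsz":[27,14,58,68]}}
After op 3 (add /ct/p/mc 87): {"ct":{"kj":{"td":97,"w":4,"wmj":51,"ytt":22},"p":{"c":10,"j":82,"mc":87}},"uq":{"fdf":{"o":52,"pv":86,"w":9},"g":[46,93,78,60,34],"i":[44,21],"tsz":[27,14,58,68]}}
After op 4 (add /uq/fdf/o 13): {"ct":{"kj":{"td":97,"w":4,"wmj":51,"ytt":22},"p":{"c":10,"j":82,"mc":87}},"uq":{"fdf":{"o":13,"pv":86,"w":9},"g":[46,93,78,60,34],"i":[44,21],"tsz":[27,14,58,68]}}
After op 5 (add /uq/g 65): {"ct":{"kj":{"td":97,"w":4,"wmj":51,"ytt":22},"p":{"c":10,"j":82,"mc":87}},"uq":{"fdf":{"o":13,"pv":86,"w":9},"g":65,"i":[44,21],"tsz":[27,14,58,68]}}
After op 6 (add /uq/i/0 16): {"ct":{"kj":{"td":97,"w":4,"wmj":51,"ytt":22},"p":{"c":10,"j":82,"mc":87}},"uq":{"fdf":{"o":13,"pv":86,"w":9},"g":65,"i":[16,44,21],"tsz":[27,14,58,68]}}
After op 7 (remove /ct/p/mc): {"ct":{"kj":{"td":97,"w":4,"wmj":51,"ytt":22},"p":{"c":10,"j":82}},"uq":{"fdf":{"o":13,"pv":86,"w":9},"g":65,"i":[16,44,21],"tsz":[27,14,58,68]}}
After op 8 (remove /uq/i/0): {"ct":{"kj":{"td":97,"w":4,"wmj":51,"ytt":22},"p":{"c":10,"j":82}},"uq":{"fdf":{"o":13,"pv":86,"w":9},"g":65,"i":[44,21],"tsz":[27,14,58,68]}}
After op 9 (replace /ct/kj/td 58): {"ct":{"kj":{"td":58,"w":4,"wmj":51,"ytt":22},"p":{"c":10,"j":82}},"uq":{"fdf":{"o":13,"pv":86,"w":9},"g":65,"i":[44,21],"tsz":[27,14,58,68]}}
After op 10 (add /uq/i/2 39): {"ct":{"kj":{"td":58,"w":4,"wmj":51,"ytt":22},"p":{"c":10,"j":82}},"uq":{"fdf":{"o":13,"pv":86,"w":9},"g":65,"i":[44,21,39],"tsz":[27,14,58,68]}}
After op 11 (replace /uq/i/2 42): {"ct":{"kj":{"td":58,"w":4,"wmj":51,"ytt":22},"p":{"c":10,"j":82}},"uq":{"fdf":{"o":13,"pv":86,"w":9},"g":65,"i":[44,21,42],"tsz":[27,14,58,68]}}
After op 12 (remove /uq/tsz/3): {"ct":{"kj":{"td":58,"w":4,"wmj":51,"ytt":22},"p":{"c":10,"j":82}},"uq":{"fdf":{"o":13,"pv":86,"w":9},"g":65,"i":[44,21,42],"tsz":[27,14,58]}}
After op 13 (remove /uq/tsz/1): {"ct":{"kj":{"td":58,"w":4,"wmj":51,"ytt":22},"p":{"c":10,"j":82}},"uq":{"fdf":{"o":13,"pv":86,"w":9},"g":65,"i":[44,21,42],"tsz":[27,58]}}
After op 14 (remove /ct/p/c): {"ct":{"kj":{"td":58,"w":4,"wmj":51,"ytt":22},"p":{"j":82}},"uq":{"fdf":{"o":13,"pv":86,"w":9},"g":65,"i":[44,21,42],"tsz":[27,58]}}
After op 15 (replace /uq/fdf 32): {"ct":{"kj":{"td":58,"w":4,"wmj":51,"ytt":22},"p":{"j":82}},"uq":{"fdf":32,"g":65,"i":[44,21,42],"tsz":[27,58]}}
After op 16 (add /ct/kj/g 75): {"ct":{"kj":{"g":75,"td":58,"w":4,"wmj":51,"ytt":22},"p":{"j":82}},"uq":{"fdf":32,"g":65,"i":[44,21,42],"tsz":[27,58]}}
After op 17 (add /uq/tsz/0 75): {"ct":{"kj":{"g":75,"td":58,"w":4,"wmj":51,"ytt":22},"p":{"j":82}},"uq":{"fdf":32,"g":65,"i":[44,21,42],"tsz":[75,27,58]}}
After op 18 (remove /ct/kj/g): {"ct":{"kj":{"td":58,"w":4,"wmj":51,"ytt":22},"p":{"j":82}},"uq":{"fdf":32,"g":65,"i":[44,21,42],"tsz":[75,27,58]}}
After op 19 (add /iwa 72): {"ct":{"kj":{"td":58,"w":4,"wmj":51,"ytt":22},"p":{"j":82}},"iwa":72,"uq":{"fdf":32,"g":65,"i":[44,21,42],"tsz":[75,27,58]}}
After op 20 (replace /ct/kj/ytt 78): {"ct":{"kj":{"td":58,"w":4,"wmj":51,"ytt":78},"p":{"j":82}},"iwa":72,"uq":{"fdf":32,"g":65,"i":[44,21,42],"tsz":[75,27,58]}}
After op 21 (add /ct/p 40): {"ct":{"kj":{"td":58,"w":4,"wmj":51,"ytt":78},"p":40},"iwa":72,"uq":{"fdf":32,"g":65,"i":[44,21,42],"tsz":[75,27,58]}}
After op 22 (add /ct/kj/mfs 18): {"ct":{"kj":{"mfs":18,"td":58,"w":4,"wmj":51,"ytt":78},"p":40},"iwa":72,"uq":{"fdf":32,"g":65,"i":[44,21,42],"tsz":[75,27,58]}}
Value at /ct/p: 40

Answer: 40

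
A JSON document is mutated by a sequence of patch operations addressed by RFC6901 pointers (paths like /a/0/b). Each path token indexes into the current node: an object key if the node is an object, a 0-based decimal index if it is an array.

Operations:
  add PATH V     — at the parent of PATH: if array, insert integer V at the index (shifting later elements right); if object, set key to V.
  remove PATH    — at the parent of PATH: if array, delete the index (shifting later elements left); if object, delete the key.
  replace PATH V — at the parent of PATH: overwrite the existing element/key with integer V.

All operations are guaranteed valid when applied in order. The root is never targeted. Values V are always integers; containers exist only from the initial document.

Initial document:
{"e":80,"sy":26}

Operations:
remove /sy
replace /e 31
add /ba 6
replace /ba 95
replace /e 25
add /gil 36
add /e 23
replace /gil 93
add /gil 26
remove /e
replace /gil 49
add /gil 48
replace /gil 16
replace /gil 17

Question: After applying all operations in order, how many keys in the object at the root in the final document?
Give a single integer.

Answer: 2

Derivation:
After op 1 (remove /sy): {"e":80}
After op 2 (replace /e 31): {"e":31}
After op 3 (add /ba 6): {"ba":6,"e":31}
After op 4 (replace /ba 95): {"ba":95,"e":31}
After op 5 (replace /e 25): {"ba":95,"e":25}
After op 6 (add /gil 36): {"ba":95,"e":25,"gil":36}
After op 7 (add /e 23): {"ba":95,"e":23,"gil":36}
After op 8 (replace /gil 93): {"ba":95,"e":23,"gil":93}
After op 9 (add /gil 26): {"ba":95,"e":23,"gil":26}
After op 10 (remove /e): {"ba":95,"gil":26}
After op 11 (replace /gil 49): {"ba":95,"gil":49}
After op 12 (add /gil 48): {"ba":95,"gil":48}
After op 13 (replace /gil 16): {"ba":95,"gil":16}
After op 14 (replace /gil 17): {"ba":95,"gil":17}
Size at the root: 2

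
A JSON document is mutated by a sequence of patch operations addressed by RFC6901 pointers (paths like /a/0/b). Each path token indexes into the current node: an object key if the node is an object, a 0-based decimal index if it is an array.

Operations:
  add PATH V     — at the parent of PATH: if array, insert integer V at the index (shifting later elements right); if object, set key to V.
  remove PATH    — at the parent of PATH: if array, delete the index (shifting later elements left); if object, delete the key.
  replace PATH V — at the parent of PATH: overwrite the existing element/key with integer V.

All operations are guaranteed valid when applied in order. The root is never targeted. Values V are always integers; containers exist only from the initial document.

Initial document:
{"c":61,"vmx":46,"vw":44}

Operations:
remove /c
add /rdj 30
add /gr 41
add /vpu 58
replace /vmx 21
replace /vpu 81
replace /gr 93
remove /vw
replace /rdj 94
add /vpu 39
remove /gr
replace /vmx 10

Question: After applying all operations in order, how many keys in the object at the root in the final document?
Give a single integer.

Answer: 3

Derivation:
After op 1 (remove /c): {"vmx":46,"vw":44}
After op 2 (add /rdj 30): {"rdj":30,"vmx":46,"vw":44}
After op 3 (add /gr 41): {"gr":41,"rdj":30,"vmx":46,"vw":44}
After op 4 (add /vpu 58): {"gr":41,"rdj":30,"vmx":46,"vpu":58,"vw":44}
After op 5 (replace /vmx 21): {"gr":41,"rdj":30,"vmx":21,"vpu":58,"vw":44}
After op 6 (replace /vpu 81): {"gr":41,"rdj":30,"vmx":21,"vpu":81,"vw":44}
After op 7 (replace /gr 93): {"gr":93,"rdj":30,"vmx":21,"vpu":81,"vw":44}
After op 8 (remove /vw): {"gr":93,"rdj":30,"vmx":21,"vpu":81}
After op 9 (replace /rdj 94): {"gr":93,"rdj":94,"vmx":21,"vpu":81}
After op 10 (add /vpu 39): {"gr":93,"rdj":94,"vmx":21,"vpu":39}
After op 11 (remove /gr): {"rdj":94,"vmx":21,"vpu":39}
After op 12 (replace /vmx 10): {"rdj":94,"vmx":10,"vpu":39}
Size at the root: 3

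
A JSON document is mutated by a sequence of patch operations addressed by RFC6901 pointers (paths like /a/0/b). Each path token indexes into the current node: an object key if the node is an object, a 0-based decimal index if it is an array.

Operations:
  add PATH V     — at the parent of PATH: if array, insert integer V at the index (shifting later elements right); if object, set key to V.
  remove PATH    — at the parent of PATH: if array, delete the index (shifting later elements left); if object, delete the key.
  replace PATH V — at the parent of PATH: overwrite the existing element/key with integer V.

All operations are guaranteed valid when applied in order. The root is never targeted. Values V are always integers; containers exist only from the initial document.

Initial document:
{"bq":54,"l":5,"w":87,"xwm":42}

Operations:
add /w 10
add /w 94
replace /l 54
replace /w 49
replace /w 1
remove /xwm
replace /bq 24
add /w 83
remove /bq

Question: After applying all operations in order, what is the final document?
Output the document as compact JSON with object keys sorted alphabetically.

Answer: {"l":54,"w":83}

Derivation:
After op 1 (add /w 10): {"bq":54,"l":5,"w":10,"xwm":42}
After op 2 (add /w 94): {"bq":54,"l":5,"w":94,"xwm":42}
After op 3 (replace /l 54): {"bq":54,"l":54,"w":94,"xwm":42}
After op 4 (replace /w 49): {"bq":54,"l":54,"w":49,"xwm":42}
After op 5 (replace /w 1): {"bq":54,"l":54,"w":1,"xwm":42}
After op 6 (remove /xwm): {"bq":54,"l":54,"w":1}
After op 7 (replace /bq 24): {"bq":24,"l":54,"w":1}
After op 8 (add /w 83): {"bq":24,"l":54,"w":83}
After op 9 (remove /bq): {"l":54,"w":83}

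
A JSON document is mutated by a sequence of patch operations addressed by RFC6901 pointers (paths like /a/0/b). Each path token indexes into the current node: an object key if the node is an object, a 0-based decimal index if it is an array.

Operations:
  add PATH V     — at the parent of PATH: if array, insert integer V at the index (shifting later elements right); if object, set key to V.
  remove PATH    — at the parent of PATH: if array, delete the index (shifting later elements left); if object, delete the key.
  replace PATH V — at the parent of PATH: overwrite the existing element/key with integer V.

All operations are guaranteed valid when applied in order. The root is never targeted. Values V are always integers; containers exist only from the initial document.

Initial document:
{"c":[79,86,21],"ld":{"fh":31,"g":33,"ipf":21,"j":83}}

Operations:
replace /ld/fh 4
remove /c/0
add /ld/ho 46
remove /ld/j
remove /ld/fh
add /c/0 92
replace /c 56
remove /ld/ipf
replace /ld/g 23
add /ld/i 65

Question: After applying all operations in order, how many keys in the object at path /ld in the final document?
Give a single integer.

Answer: 3

Derivation:
After op 1 (replace /ld/fh 4): {"c":[79,86,21],"ld":{"fh":4,"g":33,"ipf":21,"j":83}}
After op 2 (remove /c/0): {"c":[86,21],"ld":{"fh":4,"g":33,"ipf":21,"j":83}}
After op 3 (add /ld/ho 46): {"c":[86,21],"ld":{"fh":4,"g":33,"ho":46,"ipf":21,"j":83}}
After op 4 (remove /ld/j): {"c":[86,21],"ld":{"fh":4,"g":33,"ho":46,"ipf":21}}
After op 5 (remove /ld/fh): {"c":[86,21],"ld":{"g":33,"ho":46,"ipf":21}}
After op 6 (add /c/0 92): {"c":[92,86,21],"ld":{"g":33,"ho":46,"ipf":21}}
After op 7 (replace /c 56): {"c":56,"ld":{"g":33,"ho":46,"ipf":21}}
After op 8 (remove /ld/ipf): {"c":56,"ld":{"g":33,"ho":46}}
After op 9 (replace /ld/g 23): {"c":56,"ld":{"g":23,"ho":46}}
After op 10 (add /ld/i 65): {"c":56,"ld":{"g":23,"ho":46,"i":65}}
Size at path /ld: 3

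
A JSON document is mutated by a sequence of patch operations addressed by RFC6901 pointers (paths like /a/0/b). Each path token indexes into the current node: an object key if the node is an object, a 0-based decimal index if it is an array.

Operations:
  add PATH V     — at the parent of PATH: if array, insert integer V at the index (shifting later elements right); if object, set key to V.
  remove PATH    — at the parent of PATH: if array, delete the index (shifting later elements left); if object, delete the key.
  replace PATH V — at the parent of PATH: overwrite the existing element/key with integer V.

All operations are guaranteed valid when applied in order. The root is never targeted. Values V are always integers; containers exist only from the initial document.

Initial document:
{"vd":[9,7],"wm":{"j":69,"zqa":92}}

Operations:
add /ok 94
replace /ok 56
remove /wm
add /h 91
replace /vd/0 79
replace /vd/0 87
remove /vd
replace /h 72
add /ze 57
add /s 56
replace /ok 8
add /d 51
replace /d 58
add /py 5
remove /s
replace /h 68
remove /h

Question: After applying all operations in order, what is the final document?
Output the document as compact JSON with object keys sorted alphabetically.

Answer: {"d":58,"ok":8,"py":5,"ze":57}

Derivation:
After op 1 (add /ok 94): {"ok":94,"vd":[9,7],"wm":{"j":69,"zqa":92}}
After op 2 (replace /ok 56): {"ok":56,"vd":[9,7],"wm":{"j":69,"zqa":92}}
After op 3 (remove /wm): {"ok":56,"vd":[9,7]}
After op 4 (add /h 91): {"h":91,"ok":56,"vd":[9,7]}
After op 5 (replace /vd/0 79): {"h":91,"ok":56,"vd":[79,7]}
After op 6 (replace /vd/0 87): {"h":91,"ok":56,"vd":[87,7]}
After op 7 (remove /vd): {"h":91,"ok":56}
After op 8 (replace /h 72): {"h":72,"ok":56}
After op 9 (add /ze 57): {"h":72,"ok":56,"ze":57}
After op 10 (add /s 56): {"h":72,"ok":56,"s":56,"ze":57}
After op 11 (replace /ok 8): {"h":72,"ok":8,"s":56,"ze":57}
After op 12 (add /d 51): {"d":51,"h":72,"ok":8,"s":56,"ze":57}
After op 13 (replace /d 58): {"d":58,"h":72,"ok":8,"s":56,"ze":57}
After op 14 (add /py 5): {"d":58,"h":72,"ok":8,"py":5,"s":56,"ze":57}
After op 15 (remove /s): {"d":58,"h":72,"ok":8,"py":5,"ze":57}
After op 16 (replace /h 68): {"d":58,"h":68,"ok":8,"py":5,"ze":57}
After op 17 (remove /h): {"d":58,"ok":8,"py":5,"ze":57}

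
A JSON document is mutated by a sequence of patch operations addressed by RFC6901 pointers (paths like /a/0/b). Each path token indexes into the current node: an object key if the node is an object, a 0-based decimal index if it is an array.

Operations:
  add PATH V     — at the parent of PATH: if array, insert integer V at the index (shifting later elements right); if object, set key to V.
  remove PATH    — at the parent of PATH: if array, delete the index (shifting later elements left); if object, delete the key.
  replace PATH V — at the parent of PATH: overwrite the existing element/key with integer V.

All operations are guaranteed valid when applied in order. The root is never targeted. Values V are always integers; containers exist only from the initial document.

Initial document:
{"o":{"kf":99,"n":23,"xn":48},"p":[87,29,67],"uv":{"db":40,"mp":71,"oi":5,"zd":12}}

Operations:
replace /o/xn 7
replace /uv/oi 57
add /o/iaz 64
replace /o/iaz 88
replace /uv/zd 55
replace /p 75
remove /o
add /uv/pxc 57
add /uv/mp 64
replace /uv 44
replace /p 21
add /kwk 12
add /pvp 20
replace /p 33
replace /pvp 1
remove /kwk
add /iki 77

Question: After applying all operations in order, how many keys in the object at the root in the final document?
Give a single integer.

Answer: 4

Derivation:
After op 1 (replace /o/xn 7): {"o":{"kf":99,"n":23,"xn":7},"p":[87,29,67],"uv":{"db":40,"mp":71,"oi":5,"zd":12}}
After op 2 (replace /uv/oi 57): {"o":{"kf":99,"n":23,"xn":7},"p":[87,29,67],"uv":{"db":40,"mp":71,"oi":57,"zd":12}}
After op 3 (add /o/iaz 64): {"o":{"iaz":64,"kf":99,"n":23,"xn":7},"p":[87,29,67],"uv":{"db":40,"mp":71,"oi":57,"zd":12}}
After op 4 (replace /o/iaz 88): {"o":{"iaz":88,"kf":99,"n":23,"xn":7},"p":[87,29,67],"uv":{"db":40,"mp":71,"oi":57,"zd":12}}
After op 5 (replace /uv/zd 55): {"o":{"iaz":88,"kf":99,"n":23,"xn":7},"p":[87,29,67],"uv":{"db":40,"mp":71,"oi":57,"zd":55}}
After op 6 (replace /p 75): {"o":{"iaz":88,"kf":99,"n":23,"xn":7},"p":75,"uv":{"db":40,"mp":71,"oi":57,"zd":55}}
After op 7 (remove /o): {"p":75,"uv":{"db":40,"mp":71,"oi":57,"zd":55}}
After op 8 (add /uv/pxc 57): {"p":75,"uv":{"db":40,"mp":71,"oi":57,"pxc":57,"zd":55}}
After op 9 (add /uv/mp 64): {"p":75,"uv":{"db":40,"mp":64,"oi":57,"pxc":57,"zd":55}}
After op 10 (replace /uv 44): {"p":75,"uv":44}
After op 11 (replace /p 21): {"p":21,"uv":44}
After op 12 (add /kwk 12): {"kwk":12,"p":21,"uv":44}
After op 13 (add /pvp 20): {"kwk":12,"p":21,"pvp":20,"uv":44}
After op 14 (replace /p 33): {"kwk":12,"p":33,"pvp":20,"uv":44}
After op 15 (replace /pvp 1): {"kwk":12,"p":33,"pvp":1,"uv":44}
After op 16 (remove /kwk): {"p":33,"pvp":1,"uv":44}
After op 17 (add /iki 77): {"iki":77,"p":33,"pvp":1,"uv":44}
Size at the root: 4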